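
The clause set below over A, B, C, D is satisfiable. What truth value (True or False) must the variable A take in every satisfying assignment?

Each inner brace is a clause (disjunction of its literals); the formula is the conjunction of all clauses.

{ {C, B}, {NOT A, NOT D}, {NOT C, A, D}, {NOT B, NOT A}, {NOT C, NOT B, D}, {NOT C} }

Suppose A = true.
The clause (NOT D) is unit, so D = false.
The clause (NOT B) is unit, so B = false.
The clause (C) is unit, so C = true.
That conflicts with the unit clause (NOT C).
So every satisfying assignment has A = False.

False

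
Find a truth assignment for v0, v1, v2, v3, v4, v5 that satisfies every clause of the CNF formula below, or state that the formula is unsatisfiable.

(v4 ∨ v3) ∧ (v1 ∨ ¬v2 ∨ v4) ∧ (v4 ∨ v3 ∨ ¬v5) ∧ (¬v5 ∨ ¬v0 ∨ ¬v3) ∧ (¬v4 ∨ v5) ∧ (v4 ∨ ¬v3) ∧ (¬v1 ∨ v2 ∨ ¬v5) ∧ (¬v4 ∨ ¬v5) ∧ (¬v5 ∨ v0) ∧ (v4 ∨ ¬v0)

Case v4 = True:
From the singleton clause (v5), v5 = True.
Now (¬v5) is unsatisfied and unit — conflict.
Undo v4 and try v4 = False.
From the singleton clause (v3), v3 = True.
Now (¬v3) is unsatisfied and unit — conflict.
Neither v4 = True nor v4 = False works.

UNSATISFIABLE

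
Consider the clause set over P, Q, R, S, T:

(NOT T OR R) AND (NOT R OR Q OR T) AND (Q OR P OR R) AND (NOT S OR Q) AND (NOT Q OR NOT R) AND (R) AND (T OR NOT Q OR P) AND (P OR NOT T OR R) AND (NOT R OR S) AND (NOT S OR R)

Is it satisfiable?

The clause (R) is unit, so R = true.
The clause (NOT Q) is unit, so Q = false.
The clause (T) is unit, so T = true.
The clause (NOT S) is unit, so S = false.
But (S) is also a unit clause — contradiction.
No assignment satisfies every clause.

No, unsatisfiable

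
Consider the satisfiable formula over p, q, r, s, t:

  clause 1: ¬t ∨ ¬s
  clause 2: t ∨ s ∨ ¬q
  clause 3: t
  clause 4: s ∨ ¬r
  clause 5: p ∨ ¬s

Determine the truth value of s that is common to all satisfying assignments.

False

Suppose s = True.
From the singleton clause (¬t), t = False.
Now (t) is unsatisfied and unit — conflict.
So every satisfying assignment has s = False.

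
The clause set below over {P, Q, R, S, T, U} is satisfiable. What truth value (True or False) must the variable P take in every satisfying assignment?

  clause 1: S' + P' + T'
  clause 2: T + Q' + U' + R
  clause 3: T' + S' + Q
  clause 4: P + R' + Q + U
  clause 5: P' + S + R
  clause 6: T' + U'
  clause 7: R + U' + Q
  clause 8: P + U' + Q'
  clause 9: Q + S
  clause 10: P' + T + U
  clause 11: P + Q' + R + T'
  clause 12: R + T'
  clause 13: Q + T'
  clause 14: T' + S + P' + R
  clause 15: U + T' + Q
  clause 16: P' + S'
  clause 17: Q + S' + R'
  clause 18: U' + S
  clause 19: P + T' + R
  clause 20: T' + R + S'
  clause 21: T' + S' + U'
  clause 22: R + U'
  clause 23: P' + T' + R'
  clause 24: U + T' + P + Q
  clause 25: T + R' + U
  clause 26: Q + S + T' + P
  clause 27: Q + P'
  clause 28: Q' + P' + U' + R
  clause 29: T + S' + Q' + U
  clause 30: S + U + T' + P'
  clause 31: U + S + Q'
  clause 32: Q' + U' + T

Suppose P = 1.
(S') alone gives S = 0.
(R) alone gives R = 1.
(Q) alone gives Q = 1.
(U') alone gives U = 0.
But (U) is also a unit clause — contradiction.
So every satisfying assignment has P = False.

False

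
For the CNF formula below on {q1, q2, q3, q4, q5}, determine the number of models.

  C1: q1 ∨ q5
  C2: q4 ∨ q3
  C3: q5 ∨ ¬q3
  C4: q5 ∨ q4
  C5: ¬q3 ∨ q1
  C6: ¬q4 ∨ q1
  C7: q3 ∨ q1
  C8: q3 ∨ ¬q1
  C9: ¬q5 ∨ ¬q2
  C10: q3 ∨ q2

2

There are 2^5 = 32 truth assignments over (q1, q2, q3, q4, q5).
Split on q4. With q4 = True, the clauses containing q4 are satisfied and ¬q4 drops from the rest; 1 of the 2^4 = 16 assignments to the other variables satisfy what remains.
With q4 = False, by the same count on the reduced clause set, 1 assignment works.
(One model: q1=T, q2=F, q3=T, q4=F, q5=T.)
Total: 1 + 1 = 2.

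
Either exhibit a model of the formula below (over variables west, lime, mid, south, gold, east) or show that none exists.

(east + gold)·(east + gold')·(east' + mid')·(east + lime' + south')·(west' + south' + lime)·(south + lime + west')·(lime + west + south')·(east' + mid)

UNSATISFIABLE

Branch on east: set east = 1.
Unit clause (mid') forces mid = 0.
But (mid) is also a unit clause — contradiction.
Backtrack on east: now try east = 0.
Unit clause (gold) forces gold = 1.
But (gold') is also a unit clause — contradiction.
Both values of east lead to a conflict.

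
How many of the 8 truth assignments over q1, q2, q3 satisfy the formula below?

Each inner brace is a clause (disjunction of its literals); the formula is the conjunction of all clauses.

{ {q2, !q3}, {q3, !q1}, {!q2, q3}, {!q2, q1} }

There are 2^3 = 8 truth assignments over (q1, q2, q3).
Split on q3. With q3 = true, the clauses containing q3 are satisfied and !q3 drops from the rest; 1 of the 2^2 = 4 assignments to the other variables satisfy what remains.
With q3 = false, by the same count on the reduced clause set, 1 assignment works.
Total: 1 + 1 = 2.

2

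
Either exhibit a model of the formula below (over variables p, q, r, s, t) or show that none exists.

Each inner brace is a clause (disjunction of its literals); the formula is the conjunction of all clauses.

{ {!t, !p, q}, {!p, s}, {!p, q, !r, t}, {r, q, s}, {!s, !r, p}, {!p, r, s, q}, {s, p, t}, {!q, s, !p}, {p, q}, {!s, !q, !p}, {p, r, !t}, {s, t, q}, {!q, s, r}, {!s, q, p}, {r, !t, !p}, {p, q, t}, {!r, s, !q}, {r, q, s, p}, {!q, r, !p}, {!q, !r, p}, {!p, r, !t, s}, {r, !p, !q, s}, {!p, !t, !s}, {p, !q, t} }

Suppose p = true.
(s) alone gives s = true.
(!q) alone gives q = false.
(!t) alone gives t = false.
(!r) alone gives r = false.
Every clause now holds.

p ↦ true, q ↦ false, r ↦ false, s ↦ true, t ↦ false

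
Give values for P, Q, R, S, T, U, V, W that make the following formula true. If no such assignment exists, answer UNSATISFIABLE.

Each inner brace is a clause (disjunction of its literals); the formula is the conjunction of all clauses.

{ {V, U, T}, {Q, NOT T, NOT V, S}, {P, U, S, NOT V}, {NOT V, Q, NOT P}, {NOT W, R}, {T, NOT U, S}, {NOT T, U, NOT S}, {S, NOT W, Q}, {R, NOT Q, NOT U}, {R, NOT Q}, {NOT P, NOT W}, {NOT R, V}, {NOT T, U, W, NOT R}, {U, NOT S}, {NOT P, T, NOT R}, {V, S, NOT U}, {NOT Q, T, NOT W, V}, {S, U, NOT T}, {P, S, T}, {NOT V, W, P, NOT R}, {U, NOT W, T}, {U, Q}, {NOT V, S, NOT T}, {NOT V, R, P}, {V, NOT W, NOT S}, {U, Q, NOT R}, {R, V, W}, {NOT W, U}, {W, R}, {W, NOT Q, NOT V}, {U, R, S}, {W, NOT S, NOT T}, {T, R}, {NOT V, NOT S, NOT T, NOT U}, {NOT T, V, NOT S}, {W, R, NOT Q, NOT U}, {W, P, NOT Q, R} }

Branch on W: set W = true.
Unit clause (R) forces R = true.
Unit clause (NOT P) forces P = false.
Unit clause (V) forces V = true.
Unit clause (U) forces U = true.
Branch on T: set T = false.
Unit clause (S) forces S = true.
All clauses hold; Q can take either value.

P=false,  Q=false,  R=true,  S=true,  T=false,  U=true,  V=true,  W=true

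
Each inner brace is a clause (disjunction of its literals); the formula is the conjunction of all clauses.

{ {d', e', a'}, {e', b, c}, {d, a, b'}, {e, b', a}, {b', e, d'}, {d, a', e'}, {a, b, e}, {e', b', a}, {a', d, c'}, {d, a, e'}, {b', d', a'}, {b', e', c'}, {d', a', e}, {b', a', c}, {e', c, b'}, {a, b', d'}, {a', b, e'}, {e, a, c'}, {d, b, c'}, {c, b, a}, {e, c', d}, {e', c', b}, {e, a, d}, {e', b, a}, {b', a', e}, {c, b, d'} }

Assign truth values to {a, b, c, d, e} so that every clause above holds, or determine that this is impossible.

a: 1,  b: 0,  c: 0,  d: 0,  e: 0

Try d = 0.
Try a = 1.
From the singleton clause (e'), e = 0.
From the singleton clause (c'), c = 0.
From the singleton clause (b'), b = 0.
Every clause now holds.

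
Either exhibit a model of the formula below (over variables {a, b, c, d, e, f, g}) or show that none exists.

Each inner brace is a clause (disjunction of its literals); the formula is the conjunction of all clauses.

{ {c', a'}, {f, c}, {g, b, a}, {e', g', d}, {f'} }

Unit clause (f') forces f = 0.
Unit clause (c) forces c = 1.
Unit clause (a') forces a = 0.
Branch on g: set g = 0.
Unit clause (b) forces b = 1.
No clause remains; d, e are free.

a=0, b=1, c=1, d=1, e=0, f=0, g=0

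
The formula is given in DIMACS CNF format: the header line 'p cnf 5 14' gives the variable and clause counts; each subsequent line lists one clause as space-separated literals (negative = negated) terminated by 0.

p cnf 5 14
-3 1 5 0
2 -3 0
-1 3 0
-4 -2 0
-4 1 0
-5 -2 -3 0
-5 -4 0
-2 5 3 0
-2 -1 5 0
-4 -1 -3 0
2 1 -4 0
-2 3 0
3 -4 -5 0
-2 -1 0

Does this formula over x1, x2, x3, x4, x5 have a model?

Yes, satisfiable

Try x2 = False.
From the singleton clause (¬x3), x3 = False.
From the singleton clause (¬x1), x1 = False.
From the singleton clause (¬x4), x4 = False.
All clauses hold; x5 can take either value.
A satisfying assignment: x1=False, x2=False, x3=False, x4=False, x5=False.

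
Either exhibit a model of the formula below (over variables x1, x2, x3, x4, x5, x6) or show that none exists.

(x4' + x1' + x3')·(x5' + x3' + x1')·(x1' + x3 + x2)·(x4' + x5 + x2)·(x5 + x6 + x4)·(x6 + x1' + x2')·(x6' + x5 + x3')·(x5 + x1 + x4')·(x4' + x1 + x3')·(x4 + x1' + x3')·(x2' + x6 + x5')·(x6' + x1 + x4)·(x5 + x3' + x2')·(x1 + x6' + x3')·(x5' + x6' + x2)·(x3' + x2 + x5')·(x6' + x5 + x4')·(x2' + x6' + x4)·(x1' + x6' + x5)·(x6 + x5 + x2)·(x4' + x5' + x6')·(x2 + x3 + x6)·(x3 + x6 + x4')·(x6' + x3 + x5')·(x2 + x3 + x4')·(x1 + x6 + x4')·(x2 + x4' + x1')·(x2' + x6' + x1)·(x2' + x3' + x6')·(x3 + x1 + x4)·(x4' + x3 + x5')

UNSATISFIABLE

Branch on x4: set x4 = 0.
Branch on x5: set x5 = 1.
Branch on x3: set x3 = 0.
Unit clause (x6') forces x6 = 0.
Unit clause (x2') forces x2 = 0.
That conflicts with the unit clause (x2).
Undo x3 and try x3 = 1.
Unit clause (x1') forces x1 = 0.
Unit clause (x6') forces x6 = 0.
Unit clause (x2') forces x2 = 0.
That conflicts with the unit clause (x2).
Both values of x3 lead to a conflict.
Undo x5 and try x5 = 0.
Unit clause (x6) forces x6 = 1.
Unit clause (x3') forces x3 = 0.
Unit clause (x1) forces x1 = 1.
That conflicts with the unit clause (x1').
Both values of x5 lead to a conflict.
Undo x4 and try x4 = 1.
Branch on x1: set x1 = 0.
Unit clause (x5) forces x5 = 1.
Unit clause (x3') forces x3 = 0.
That conflicts with the unit clause (x3).
Undo x1 and try x1 = 1.
Unit clause (x3') forces x3 = 0.
Unit clause (x2) forces x2 = 1.
Unit clause (x6) forces x6 = 1.
Unit clause (x5) forces x5 = 1.
That conflicts with the unit clause (x5').
Both values of x1 lead to a conflict.
Both values of x4 lead to a conflict.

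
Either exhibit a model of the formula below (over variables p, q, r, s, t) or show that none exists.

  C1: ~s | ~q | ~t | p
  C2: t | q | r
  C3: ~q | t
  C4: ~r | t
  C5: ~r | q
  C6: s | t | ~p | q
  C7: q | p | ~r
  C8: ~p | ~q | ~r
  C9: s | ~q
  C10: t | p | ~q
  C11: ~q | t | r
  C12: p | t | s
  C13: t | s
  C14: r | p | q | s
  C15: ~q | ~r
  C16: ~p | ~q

p ↦ 1; q ↦ 0; r ↦ 0; s ↦ 0; t ↦ 1

Branch on q: set q = 0.
From the singleton clause (~r), r = 0.
From the singleton clause (t), t = 1.
Branch on p: set p = 1.
Every clause is now satisfied; s is unconstrained.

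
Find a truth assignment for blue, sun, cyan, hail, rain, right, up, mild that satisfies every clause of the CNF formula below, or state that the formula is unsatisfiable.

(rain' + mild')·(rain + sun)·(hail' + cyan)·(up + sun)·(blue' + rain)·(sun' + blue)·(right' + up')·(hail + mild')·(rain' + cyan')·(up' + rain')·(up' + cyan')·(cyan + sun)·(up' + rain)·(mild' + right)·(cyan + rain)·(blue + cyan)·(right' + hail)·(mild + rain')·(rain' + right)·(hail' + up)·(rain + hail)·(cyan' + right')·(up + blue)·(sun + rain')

Suppose rain = 0.
(sun) alone gives sun = 1.
(blue') alone gives blue = 0.
Now (blue) is unsatisfied and unit — conflict.
Undo rain and try rain = 1.
(mild') alone gives mild = 0.
Now (mild) is unsatisfied and unit — conflict.
Neither rain = 1 nor rain = 0 works.

UNSATISFIABLE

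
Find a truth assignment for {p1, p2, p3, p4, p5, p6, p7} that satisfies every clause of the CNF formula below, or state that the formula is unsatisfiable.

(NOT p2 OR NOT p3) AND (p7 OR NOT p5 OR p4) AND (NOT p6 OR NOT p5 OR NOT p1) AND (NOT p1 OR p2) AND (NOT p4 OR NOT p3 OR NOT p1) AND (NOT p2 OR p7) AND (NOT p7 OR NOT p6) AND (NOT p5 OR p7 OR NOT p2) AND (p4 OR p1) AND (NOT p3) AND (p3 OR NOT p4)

Unit clause (NOT p3) forces p3 = false.
Unit clause (NOT p4) forces p4 = false.
Unit clause (p1) forces p1 = true.
Unit clause (p2) forces p2 = true.
Unit clause (p7) forces p7 = true.
Unit clause (NOT p6) forces p6 = false.
No clause remains; p5 is free.

p1: true, p2: true, p3: false, p4: false, p5: false, p6: false, p7: true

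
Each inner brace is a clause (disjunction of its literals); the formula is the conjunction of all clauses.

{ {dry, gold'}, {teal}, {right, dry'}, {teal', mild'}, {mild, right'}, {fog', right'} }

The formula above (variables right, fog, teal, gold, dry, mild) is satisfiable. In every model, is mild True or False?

False

Suppose mild = 1.
Unit clause (teal) forces teal = 1.
That conflicts with the unit clause (teal').
So every satisfying assignment has mild = False.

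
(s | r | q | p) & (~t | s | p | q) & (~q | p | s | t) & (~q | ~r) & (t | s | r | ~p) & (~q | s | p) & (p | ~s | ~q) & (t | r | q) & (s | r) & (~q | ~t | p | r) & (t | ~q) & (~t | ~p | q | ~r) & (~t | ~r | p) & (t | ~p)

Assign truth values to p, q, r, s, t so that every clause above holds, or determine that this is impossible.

Suppose q = 0.
Suppose t = 0.
The clause (r) is unit, so r = 1.
The clause (~p) is unit, so p = 0.
No clause remains; s is free.

p=0,  q=0,  r=1,  s=1,  t=0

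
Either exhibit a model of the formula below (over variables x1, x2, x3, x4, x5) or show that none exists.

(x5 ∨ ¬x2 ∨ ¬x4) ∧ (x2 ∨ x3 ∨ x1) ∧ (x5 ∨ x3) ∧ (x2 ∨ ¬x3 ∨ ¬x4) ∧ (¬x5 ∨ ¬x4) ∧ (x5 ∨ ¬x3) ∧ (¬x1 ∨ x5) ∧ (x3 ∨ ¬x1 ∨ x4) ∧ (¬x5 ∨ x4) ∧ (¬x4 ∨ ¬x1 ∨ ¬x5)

UNSATISFIABLE

Case x5 = True:
The clause (¬x4) is unit, so x4 = False.
But (x4) is also a unit clause — contradiction.
So x5 must be the other value — set x5 = False.
The clause (x3) is unit, so x3 = True.
But (¬x3) is also a unit clause — contradiction.
Neither x5 = True nor x5 = False works.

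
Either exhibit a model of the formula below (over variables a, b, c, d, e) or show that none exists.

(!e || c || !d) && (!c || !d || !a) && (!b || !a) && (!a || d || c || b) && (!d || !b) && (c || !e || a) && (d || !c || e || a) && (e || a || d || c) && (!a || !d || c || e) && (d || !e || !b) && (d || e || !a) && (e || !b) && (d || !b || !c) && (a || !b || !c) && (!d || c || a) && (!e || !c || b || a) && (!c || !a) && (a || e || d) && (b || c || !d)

Suppose b = false.
Suppose c = true.
The clause (!a) is unit, so a = false.
The clause (!e) is unit, so e = false.
The clause (d) is unit, so d = true.
Every clause now holds.

a=false, b=false, c=true, d=true, e=false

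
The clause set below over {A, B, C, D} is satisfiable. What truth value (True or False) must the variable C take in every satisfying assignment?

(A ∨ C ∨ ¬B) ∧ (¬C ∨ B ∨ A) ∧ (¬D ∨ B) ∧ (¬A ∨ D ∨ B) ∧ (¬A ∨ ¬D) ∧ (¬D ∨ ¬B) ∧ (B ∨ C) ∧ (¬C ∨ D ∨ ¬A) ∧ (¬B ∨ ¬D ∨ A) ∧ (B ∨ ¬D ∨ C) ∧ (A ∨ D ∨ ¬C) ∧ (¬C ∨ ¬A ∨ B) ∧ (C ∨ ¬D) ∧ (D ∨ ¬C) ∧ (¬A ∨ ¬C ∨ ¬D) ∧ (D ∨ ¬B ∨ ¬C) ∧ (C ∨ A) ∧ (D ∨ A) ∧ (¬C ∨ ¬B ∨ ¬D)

Suppose C = True.
(D) alone gives D = True.
(B) alone gives B = True.
Now (¬B) is unsatisfied and unit — conflict.
So every satisfying assignment has C = False.

False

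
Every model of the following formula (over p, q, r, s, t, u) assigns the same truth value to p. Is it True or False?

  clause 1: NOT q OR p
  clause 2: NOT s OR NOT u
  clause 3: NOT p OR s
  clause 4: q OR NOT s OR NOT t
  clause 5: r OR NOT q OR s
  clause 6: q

True

Suppose p = false.
(NOT q) alone gives q = false.
But (q) is also a unit clause — contradiction.
So every satisfying assignment has p = True.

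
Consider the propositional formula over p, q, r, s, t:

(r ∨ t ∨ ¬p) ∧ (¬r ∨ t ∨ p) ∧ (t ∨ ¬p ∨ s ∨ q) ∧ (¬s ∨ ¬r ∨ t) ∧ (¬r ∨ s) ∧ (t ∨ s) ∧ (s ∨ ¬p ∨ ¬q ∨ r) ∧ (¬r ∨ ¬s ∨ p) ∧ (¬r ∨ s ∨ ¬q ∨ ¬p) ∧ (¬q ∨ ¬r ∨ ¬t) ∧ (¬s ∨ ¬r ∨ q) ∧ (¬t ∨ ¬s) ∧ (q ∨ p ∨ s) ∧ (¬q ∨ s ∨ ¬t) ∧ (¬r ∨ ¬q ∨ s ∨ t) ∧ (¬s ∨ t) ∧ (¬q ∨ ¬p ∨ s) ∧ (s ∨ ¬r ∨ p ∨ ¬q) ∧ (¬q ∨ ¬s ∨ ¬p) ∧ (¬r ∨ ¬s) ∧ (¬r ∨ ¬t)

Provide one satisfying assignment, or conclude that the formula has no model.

Suppose r = False.
Suppose t = True.
Unit clause (¬s) forces s = False.
Unit clause (¬q) forces q = False.
Unit clause (p) forces p = True.
All clauses are satisfied.

p: True,  q: False,  r: False,  s: False,  t: True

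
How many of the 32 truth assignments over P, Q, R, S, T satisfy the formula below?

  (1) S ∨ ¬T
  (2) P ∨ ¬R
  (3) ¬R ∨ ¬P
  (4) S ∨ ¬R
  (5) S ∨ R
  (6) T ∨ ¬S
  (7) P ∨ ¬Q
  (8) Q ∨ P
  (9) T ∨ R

2

There are 2^5 = 32 truth assignments over (P, Q, R, S, T).
Split on Q. With Q = True, the clauses containing Q are satisfied and ¬Q drops from the rest; 1 of the 2^4 = 16 assignments to the other variables satisfy what remains.
With Q = False, by the same count on the reduced clause set, 1 assignment works.
(One model: P=T, Q=F, R=F, S=T, T=T.)
Total: 1 + 1 = 2.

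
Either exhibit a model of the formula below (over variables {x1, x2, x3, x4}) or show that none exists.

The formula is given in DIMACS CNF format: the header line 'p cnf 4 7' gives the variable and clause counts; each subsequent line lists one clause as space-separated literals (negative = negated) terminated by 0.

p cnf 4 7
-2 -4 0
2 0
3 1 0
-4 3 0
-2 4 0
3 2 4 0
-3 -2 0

The clause (x2) is unit, so x2 = True.
The clause (¬x4) is unit, so x4 = False.
But (x4) is also a unit clause — contradiction.

UNSATISFIABLE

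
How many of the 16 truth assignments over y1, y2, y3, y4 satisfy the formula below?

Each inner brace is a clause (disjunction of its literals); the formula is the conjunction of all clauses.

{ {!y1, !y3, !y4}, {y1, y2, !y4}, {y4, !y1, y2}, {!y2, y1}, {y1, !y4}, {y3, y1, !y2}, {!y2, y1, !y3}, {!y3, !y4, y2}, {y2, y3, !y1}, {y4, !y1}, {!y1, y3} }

2

There are 2^4 = 16 truth assignments over (y1, y2, y3, y4).
Check each against the 11 clauses (columns in the order y1, y2, y3, y4):
  F F F F  ✓ satisfies all
  F F F T  ✗ fails (y1 || y2 || !y4)
  F F T F  ✓ satisfies all
  F F T T  ✗ fails (y1 || y2 || !y4)
  F T F F  ✗ fails (!y2 || y1)
  F T F T  ✗ fails (!y2 || y1)
  F T T F  ✗ fails (!y2 || y1)
  F T T T  ✗ fails (!y2 || y1)
  T F F F  ✗ fails (y4 || !y1 || y2)
  T F F T  ✗ fails (y2 || y3 || !y1)
  T F T F  ✗ fails (y4 || !y1 || y2)
  T F T T  ✗ fails (!y1 || !y3 || !y4)
  T T F F  ✗ fails (y4 || !y1)
  T T F T  ✗ fails (!y1 || y3)
  T T T F  ✗ fails (y4 || !y1)
  T T T T  ✗ fails (!y1 || !y3 || !y4)
2 of the 16 rows are models.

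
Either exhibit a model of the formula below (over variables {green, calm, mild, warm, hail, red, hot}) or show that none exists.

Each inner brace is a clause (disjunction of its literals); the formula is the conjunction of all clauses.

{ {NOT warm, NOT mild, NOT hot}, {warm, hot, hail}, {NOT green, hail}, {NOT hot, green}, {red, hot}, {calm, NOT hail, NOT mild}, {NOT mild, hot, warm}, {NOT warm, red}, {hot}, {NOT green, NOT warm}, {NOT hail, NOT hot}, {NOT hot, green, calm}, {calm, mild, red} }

(hot) alone gives hot = true.
(green) alone gives green = true.
(hail) alone gives hail = true.
That conflicts with the unit clause (NOT hail).

UNSATISFIABLE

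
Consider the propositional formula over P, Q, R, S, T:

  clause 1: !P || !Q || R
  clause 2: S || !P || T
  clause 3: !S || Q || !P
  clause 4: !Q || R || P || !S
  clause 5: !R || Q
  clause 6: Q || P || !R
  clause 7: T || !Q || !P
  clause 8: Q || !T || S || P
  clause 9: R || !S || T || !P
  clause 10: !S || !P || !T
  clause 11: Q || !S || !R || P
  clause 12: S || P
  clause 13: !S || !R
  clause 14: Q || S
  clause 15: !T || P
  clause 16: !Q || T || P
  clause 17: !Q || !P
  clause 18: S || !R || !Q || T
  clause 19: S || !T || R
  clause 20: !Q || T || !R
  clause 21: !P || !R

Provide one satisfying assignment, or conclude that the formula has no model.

P ↦ false, Q ↦ false, R ↦ false, S ↦ true, T ↦ false

Suppose R = false.
Suppose P = false.
The clause (S) is unit, so S = true.
The clause (!Q) is unit, so Q = false.
The clause (!T) is unit, so T = false.
Every clause now holds.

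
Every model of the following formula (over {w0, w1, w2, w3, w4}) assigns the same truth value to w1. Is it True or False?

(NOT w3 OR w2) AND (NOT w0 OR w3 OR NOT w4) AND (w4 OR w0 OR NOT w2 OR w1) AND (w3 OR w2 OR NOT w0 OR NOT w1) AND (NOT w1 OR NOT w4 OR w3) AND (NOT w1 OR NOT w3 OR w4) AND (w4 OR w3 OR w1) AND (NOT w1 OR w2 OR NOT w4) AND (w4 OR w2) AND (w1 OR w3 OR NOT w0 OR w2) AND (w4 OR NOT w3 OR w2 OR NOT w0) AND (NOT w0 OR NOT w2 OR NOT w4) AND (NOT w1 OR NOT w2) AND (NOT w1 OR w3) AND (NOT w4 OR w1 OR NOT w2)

False

Suppose w1 = true.
From the singleton clause (NOT w2), w2 = false.
From the singleton clause (NOT w3), w3 = false.
But (w3) is also a unit clause — contradiction.
So every satisfying assignment has w1 = False.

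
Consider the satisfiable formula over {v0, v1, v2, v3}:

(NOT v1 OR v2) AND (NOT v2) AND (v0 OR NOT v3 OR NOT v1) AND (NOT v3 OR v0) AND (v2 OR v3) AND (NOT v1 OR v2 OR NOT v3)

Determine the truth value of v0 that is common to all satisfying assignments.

True

Suppose v0 = false.
The clause (NOT v2) is unit, so v2 = false.
The clause (NOT v1) is unit, so v1 = false.
The clause (NOT v3) is unit, so v3 = false.
Now (v3) is unsatisfied and unit — conflict.
So every satisfying assignment has v0 = True.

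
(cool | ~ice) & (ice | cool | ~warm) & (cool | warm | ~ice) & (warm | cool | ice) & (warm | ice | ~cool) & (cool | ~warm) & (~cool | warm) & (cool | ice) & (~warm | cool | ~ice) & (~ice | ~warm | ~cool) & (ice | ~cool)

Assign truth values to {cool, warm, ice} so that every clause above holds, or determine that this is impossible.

UNSATISFIABLE

Case cool = 1:
The clause (warm) is unit, so warm = 1.
The clause (~ice) is unit, so ice = 0.
That conflicts with the unit clause (ice).
Backtrack on cool: now try cool = 0.
The clause (~ice) is unit, so ice = 0.
That conflicts with the unit clause (ice).
Both values of cool lead to a conflict.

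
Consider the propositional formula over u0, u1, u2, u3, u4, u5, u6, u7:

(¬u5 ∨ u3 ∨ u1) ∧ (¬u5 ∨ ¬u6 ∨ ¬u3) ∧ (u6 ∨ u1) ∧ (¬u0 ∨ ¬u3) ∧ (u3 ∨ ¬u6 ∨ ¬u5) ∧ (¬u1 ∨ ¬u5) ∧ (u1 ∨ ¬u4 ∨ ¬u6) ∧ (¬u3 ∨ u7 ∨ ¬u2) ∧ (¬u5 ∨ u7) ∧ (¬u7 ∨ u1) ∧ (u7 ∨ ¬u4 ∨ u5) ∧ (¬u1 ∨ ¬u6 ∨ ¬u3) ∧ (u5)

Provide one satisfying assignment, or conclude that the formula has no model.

UNSATISFIABLE

From the singleton clause (u5), u5 = True.
From the singleton clause (¬u1), u1 = False.
From the singleton clause (u3), u3 = True.
From the singleton clause (¬u6), u6 = False.
But (u6) is also a unit clause — contradiction.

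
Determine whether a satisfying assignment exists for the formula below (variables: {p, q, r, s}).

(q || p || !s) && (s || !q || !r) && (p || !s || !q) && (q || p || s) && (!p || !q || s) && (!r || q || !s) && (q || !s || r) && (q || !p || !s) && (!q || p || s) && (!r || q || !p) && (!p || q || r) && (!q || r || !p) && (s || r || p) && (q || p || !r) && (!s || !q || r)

Yes, satisfiable

Suppose q = true.
Suppose s = true.
From the singleton clause (p), p = true.
From the singleton clause (r), r = true.
This assignment satisfies each clause.
A satisfying assignment: p ↦ true,  q ↦ true,  r ↦ true,  s ↦ true.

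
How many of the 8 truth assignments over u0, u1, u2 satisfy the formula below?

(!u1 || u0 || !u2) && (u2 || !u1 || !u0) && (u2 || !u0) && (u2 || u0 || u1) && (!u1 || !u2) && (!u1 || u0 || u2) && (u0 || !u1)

2

There are 2^3 = 8 truth assignments over (u0, u1, u2).
Split on u2. With u2 = true, the clauses containing u2 are satisfied and !u2 drops from the rest; 2 of the 2^2 = 4 assignments to the other variables satisfy what remains.
With u2 = false, by the same count on the reduced clause set, 0 assignments work.
(One model: u0=F, u1=F, u2=T.)
Total: 2 + 0 = 2.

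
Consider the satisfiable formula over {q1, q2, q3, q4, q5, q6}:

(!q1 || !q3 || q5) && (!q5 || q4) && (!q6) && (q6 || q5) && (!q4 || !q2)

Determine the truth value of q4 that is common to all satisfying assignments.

True

Suppose q4 = false.
(!q5) alone gives q5 = false.
(!q6) alone gives q6 = false.
Now (q6) is unsatisfied and unit — conflict.
So every satisfying assignment has q4 = True.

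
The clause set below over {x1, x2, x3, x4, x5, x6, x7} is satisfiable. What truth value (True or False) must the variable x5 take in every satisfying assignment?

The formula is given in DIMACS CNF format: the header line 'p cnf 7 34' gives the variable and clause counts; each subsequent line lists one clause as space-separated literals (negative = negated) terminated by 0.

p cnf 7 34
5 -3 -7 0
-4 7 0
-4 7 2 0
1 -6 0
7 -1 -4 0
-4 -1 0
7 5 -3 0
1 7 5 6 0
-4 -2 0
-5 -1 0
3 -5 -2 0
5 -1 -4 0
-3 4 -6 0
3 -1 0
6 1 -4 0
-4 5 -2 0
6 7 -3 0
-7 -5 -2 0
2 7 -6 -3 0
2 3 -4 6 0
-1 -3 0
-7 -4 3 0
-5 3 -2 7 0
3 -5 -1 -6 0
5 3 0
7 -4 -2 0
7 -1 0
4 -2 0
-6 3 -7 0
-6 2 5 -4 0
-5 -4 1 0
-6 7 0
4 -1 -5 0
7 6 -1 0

True

Suppose x5 = False.
From the singleton clause (x3), x3 = True.
From the singleton clause (¬x7), x7 = False.
That conflicts with the unit clause (x7).
So every satisfying assignment has x5 = True.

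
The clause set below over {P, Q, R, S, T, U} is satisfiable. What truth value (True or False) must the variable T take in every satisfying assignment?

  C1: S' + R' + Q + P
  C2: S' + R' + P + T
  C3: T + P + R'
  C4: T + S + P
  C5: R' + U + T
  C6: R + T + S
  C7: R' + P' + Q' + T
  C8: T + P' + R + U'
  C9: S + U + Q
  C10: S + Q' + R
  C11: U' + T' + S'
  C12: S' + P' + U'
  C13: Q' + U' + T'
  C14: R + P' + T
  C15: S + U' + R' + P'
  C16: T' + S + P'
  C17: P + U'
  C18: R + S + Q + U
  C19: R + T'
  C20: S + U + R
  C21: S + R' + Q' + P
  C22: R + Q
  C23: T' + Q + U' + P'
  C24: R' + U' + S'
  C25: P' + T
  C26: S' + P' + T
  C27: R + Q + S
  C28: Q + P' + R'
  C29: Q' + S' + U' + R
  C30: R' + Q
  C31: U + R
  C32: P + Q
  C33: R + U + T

True

Suppose T = 0.
From the singleton clause (P'), P = 0.
From the singleton clause (R'), R = 0.
From the singleton clause (S), S = 1.
From the singleton clause (U'), U = 0.
But (U) is also a unit clause — contradiction.
So every satisfying assignment has T = True.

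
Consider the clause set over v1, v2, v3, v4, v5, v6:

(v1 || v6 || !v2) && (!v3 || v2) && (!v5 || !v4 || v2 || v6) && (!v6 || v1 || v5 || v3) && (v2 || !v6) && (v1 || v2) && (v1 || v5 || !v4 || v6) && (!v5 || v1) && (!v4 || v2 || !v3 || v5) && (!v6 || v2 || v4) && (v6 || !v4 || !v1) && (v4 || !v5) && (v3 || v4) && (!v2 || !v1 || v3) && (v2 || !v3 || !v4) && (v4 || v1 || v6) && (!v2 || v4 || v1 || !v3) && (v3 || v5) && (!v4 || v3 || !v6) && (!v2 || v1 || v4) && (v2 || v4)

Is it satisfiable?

Satisfiable

Branch on v3: set v3 = true.
The clause (v2) is unit, so v2 = true.
Branch on v1: set v1 = true.
Branch on v6: set v6 = false.
The clause (!v4) is unit, so v4 = false.
The clause (!v5) is unit, so v5 = false.
This assignment satisfies each clause.
A satisfying assignment: v1=true,  v2=true,  v3=true,  v4=false,  v5=false,  v6=false.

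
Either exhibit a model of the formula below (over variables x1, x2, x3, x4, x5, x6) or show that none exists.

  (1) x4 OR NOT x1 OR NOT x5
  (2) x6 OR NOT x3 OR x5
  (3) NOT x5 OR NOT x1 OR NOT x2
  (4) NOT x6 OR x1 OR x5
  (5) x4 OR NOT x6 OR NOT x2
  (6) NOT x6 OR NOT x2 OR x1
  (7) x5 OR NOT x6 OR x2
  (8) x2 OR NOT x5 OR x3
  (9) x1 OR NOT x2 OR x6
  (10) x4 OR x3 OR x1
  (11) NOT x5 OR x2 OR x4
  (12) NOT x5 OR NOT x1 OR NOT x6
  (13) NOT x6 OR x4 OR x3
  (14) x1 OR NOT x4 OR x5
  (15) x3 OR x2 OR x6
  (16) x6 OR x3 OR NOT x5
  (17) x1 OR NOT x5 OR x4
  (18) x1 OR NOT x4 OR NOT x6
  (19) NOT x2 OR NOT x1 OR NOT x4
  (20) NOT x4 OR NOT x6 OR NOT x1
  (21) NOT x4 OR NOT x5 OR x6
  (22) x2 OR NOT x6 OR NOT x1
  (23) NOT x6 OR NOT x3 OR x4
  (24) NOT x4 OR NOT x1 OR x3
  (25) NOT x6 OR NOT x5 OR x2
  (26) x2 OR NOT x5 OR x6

Try x4 = false.
Try x1 = true.
Unit clause (NOT x5) forces x5 = false.
Try x6 = false.
Unit clause (NOT x3) forces x3 = false.
Unit clause (x2) forces x2 = true.
Every clause now holds.

x1=true; x2=true; x3=false; x4=false; x5=false; x6=false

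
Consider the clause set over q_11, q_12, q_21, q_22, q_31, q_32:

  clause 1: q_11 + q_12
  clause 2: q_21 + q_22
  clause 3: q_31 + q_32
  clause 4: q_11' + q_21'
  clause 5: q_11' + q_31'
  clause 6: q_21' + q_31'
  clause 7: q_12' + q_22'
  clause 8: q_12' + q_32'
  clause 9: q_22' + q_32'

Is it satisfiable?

Try q_11 = 1.
From the singleton clause (q_21'), q_21 = 0.
From the singleton clause (q_22), q_22 = 1.
From the singleton clause (q_31'), q_31 = 0.
From the singleton clause (q_32), q_32 = 1.
Now (q_32') is unsatisfied and unit — conflict.
Backtrack on q_11: now try q_11 = 0.
From the singleton clause (q_12), q_12 = 1.
From the singleton clause (q_22'), q_22 = 0.
From the singleton clause (q_21), q_21 = 1.
From the singleton clause (q_31'), q_31 = 0.
From the singleton clause (q_32), q_32 = 1.
Now (q_32') is unsatisfied and unit — conflict.
Neither q_11 = 1 nor q_11 = 0 works.
No assignment satisfies every clause.

No, unsatisfiable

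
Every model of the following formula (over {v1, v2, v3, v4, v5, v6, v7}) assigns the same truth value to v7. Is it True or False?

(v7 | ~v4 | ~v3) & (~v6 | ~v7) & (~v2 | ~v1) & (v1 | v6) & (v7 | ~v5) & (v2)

False

Suppose v7 = 1.
From the singleton clause (~v6), v6 = 0.
From the singleton clause (v1), v1 = 1.
From the singleton clause (~v2), v2 = 0.
But (v2) is also a unit clause — contradiction.
So every satisfying assignment has v7 = False.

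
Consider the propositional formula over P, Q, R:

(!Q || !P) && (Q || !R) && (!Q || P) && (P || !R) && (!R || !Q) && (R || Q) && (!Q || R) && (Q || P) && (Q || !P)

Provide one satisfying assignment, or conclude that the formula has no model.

UNSATISFIABLE

Try Q = false.
Unit clause (!R) forces R = false.
That conflicts with the unit clause (R).
So Q must be the other value — set Q = true.
Unit clause (!P) forces P = false.
That conflicts with the unit clause (P).
Neither Q = true nor Q = false works.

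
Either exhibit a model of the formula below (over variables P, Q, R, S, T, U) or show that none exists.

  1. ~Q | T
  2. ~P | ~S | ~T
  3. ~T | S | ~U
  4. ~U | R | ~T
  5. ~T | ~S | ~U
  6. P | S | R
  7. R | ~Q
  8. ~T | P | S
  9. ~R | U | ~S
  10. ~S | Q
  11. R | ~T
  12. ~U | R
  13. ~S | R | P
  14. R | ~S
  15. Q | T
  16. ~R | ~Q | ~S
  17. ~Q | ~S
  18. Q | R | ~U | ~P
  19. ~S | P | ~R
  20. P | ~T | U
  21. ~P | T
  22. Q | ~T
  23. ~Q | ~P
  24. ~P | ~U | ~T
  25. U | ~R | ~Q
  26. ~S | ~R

UNSATISFIABLE

Case Q = 0:
Unit clause (~S) forces S = 0.
Unit clause (T) forces T = 1.
That conflicts with the unit clause (~T).
That branch fails; take Q = 1 instead.
Unit clause (T) forces T = 1.
Unit clause (R) forces R = 1.
Unit clause (~S) forces S = 0.
Unit clause (~U) forces U = 0.
That conflicts with the unit clause (U).
Either choice for Q ends in contradiction.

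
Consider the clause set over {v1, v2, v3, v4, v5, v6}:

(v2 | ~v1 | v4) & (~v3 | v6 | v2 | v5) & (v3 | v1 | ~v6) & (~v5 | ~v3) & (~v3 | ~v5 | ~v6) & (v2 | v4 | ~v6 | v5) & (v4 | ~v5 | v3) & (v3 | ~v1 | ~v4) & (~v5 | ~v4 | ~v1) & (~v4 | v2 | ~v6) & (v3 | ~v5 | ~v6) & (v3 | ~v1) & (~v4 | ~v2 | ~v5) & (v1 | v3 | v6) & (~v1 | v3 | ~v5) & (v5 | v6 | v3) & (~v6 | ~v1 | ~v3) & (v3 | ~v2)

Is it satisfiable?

Branch on v5: set v5 = 0.
Branch on v3: set v3 = 1.
Branch on v6: set v6 = 0.
The clause (v2) is unit, so v2 = 1.
Every clause is now satisfied; v1, v4 are unconstrained.
A satisfying assignment: v1 ↦ 1; v2 ↦ 1; v3 ↦ 1; v4 ↦ 0; v5 ↦ 0; v6 ↦ 0.

Yes, satisfiable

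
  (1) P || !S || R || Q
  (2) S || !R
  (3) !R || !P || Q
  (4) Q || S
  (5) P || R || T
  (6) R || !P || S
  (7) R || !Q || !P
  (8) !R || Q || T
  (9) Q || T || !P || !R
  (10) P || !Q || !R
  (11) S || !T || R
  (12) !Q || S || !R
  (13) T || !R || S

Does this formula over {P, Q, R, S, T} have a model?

Case S = true:
Case P = false:
Case R = true:
The clause (!Q) is unit, so Q = false.
The clause (T) is unit, so T = true.
Every clause now holds.
A satisfying assignment: P ↦ false, Q ↦ false, R ↦ true, S ↦ true, T ↦ true.

Yes, satisfiable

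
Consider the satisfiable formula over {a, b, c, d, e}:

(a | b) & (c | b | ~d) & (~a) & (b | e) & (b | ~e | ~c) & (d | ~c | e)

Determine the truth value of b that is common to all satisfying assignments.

Suppose b = 0.
The clause (a) is unit, so a = 1.
That conflicts with the unit clause (~a).
So every satisfying assignment has b = True.

True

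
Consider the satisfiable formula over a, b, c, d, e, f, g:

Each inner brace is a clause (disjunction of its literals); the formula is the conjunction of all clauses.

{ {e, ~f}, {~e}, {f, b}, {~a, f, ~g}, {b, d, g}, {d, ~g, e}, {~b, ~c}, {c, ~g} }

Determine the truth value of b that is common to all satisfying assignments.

Suppose b = 0.
(~e) alone gives e = 0.
(~f) alone gives f = 0.
That conflicts with the unit clause (f).
So every satisfying assignment has b = True.

True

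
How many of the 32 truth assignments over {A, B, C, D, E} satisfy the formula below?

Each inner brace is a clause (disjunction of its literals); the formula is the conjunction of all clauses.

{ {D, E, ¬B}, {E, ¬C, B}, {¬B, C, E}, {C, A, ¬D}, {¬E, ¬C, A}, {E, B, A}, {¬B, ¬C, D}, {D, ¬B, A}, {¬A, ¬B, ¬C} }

10

There are 2^5 = 32 truth assignments over (A, B, C, D, E).
Split on A. With A = True, the clauses containing A are satisfied and ¬A drops from the rest; 8 of the 2^4 = 16 assignments to the other variables satisfy what remains.
With A = False, by the same count on the reduced clause set, 2 assignments work.
(One model: A=F, B=F, C=F, D=F, E=T.)
Total: 8 + 2 = 10.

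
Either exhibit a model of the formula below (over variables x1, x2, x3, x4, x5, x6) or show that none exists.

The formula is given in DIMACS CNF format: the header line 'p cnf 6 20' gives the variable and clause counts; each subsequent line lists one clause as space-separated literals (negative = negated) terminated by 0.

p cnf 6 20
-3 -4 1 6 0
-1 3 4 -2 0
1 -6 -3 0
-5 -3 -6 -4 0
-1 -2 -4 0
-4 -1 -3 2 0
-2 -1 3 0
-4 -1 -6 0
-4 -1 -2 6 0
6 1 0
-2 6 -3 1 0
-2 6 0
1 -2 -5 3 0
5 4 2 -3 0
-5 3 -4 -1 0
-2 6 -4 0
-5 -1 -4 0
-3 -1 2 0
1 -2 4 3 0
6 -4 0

Try x6 = True.
Try x1 = True.
Unit clause (¬x4) forces x4 = False.
Try x3 = False.
Unit clause (¬x2) forces x2 = False.
Every clause is now satisfied; x5 is unconstrained.

x1=True,  x2=False,  x3=False,  x4=False,  x5=False,  x6=True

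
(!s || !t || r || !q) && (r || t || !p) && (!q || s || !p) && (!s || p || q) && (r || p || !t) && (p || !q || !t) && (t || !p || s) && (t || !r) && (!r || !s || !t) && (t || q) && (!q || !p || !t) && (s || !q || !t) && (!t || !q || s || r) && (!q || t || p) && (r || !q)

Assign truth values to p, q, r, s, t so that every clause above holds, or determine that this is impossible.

p ↦ true, q ↦ false, r ↦ false, s ↦ false, t ↦ true

Try t = true.
Try r = false.
The clause (p) is unit, so p = true.
The clause (!q) is unit, so q = false.
All clauses hold; s can take either value.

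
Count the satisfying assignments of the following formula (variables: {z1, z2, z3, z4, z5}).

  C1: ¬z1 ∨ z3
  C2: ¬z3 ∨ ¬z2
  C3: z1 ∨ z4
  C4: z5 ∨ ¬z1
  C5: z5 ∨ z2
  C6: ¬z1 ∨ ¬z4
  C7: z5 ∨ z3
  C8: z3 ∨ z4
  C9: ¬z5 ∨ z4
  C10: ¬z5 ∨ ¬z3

There are 2^5 = 32 truth assignments over (z1, z2, z3, z4, z5).
Split on z1. With z1 = True, the clauses containing z1 are satisfied and ¬z1 drops from the rest; 0 of the 2^4 = 16 assignments to the other variables satisfy what remains.
With z1 = False, by the same count on the reduced clause set, 2 assignments work.
(One model: z1=F, z2=F, z3=F, z4=T, z5=T.)
Total: 0 + 2 = 2.

2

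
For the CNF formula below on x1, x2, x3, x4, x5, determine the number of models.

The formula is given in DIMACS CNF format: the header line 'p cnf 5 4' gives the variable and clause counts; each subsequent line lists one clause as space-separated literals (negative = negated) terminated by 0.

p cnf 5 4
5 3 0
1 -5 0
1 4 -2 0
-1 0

3

There are 2^5 = 32 truth assignments over (x1, x2, x3, x4, x5).
Split on x5. With x5 = True, the clauses containing x5 are satisfied and ¬x5 drops from the rest; 0 of the 2^4 = 16 assignments to the other variables satisfy what remains.
With x5 = False, by the same count on the reduced clause set, 3 assignments work.
(One model: x1=F, x2=F, x3=T, x4=F, x5=F.)
Total: 0 + 3 = 3.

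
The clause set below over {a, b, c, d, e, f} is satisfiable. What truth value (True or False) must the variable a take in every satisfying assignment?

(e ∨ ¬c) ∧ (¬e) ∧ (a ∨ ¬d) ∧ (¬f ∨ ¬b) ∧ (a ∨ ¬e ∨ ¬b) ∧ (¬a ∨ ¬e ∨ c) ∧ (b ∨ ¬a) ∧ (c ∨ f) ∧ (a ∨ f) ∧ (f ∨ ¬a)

Suppose a = True.
Unit clause (¬e) forces e = False.
Unit clause (¬c) forces c = False.
Unit clause (b) forces b = True.
Unit clause (¬f) forces f = False.
Now (f) is unsatisfied and unit — conflict.
So every satisfying assignment has a = False.

False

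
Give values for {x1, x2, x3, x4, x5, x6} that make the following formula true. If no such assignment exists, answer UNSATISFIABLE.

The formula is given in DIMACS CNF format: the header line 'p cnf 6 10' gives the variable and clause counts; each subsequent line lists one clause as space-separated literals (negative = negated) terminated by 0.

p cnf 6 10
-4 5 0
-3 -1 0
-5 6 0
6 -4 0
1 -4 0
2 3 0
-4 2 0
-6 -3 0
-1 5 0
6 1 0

Suppose x4 = False.
Suppose x3 = False.
Unit clause (x2) forces x2 = True.
Suppose x5 = True.
Unit clause (x6) forces x6 = True.
Every clause is now satisfied; x1 is unconstrained.

x1=False; x2=True; x3=False; x4=False; x5=True; x6=True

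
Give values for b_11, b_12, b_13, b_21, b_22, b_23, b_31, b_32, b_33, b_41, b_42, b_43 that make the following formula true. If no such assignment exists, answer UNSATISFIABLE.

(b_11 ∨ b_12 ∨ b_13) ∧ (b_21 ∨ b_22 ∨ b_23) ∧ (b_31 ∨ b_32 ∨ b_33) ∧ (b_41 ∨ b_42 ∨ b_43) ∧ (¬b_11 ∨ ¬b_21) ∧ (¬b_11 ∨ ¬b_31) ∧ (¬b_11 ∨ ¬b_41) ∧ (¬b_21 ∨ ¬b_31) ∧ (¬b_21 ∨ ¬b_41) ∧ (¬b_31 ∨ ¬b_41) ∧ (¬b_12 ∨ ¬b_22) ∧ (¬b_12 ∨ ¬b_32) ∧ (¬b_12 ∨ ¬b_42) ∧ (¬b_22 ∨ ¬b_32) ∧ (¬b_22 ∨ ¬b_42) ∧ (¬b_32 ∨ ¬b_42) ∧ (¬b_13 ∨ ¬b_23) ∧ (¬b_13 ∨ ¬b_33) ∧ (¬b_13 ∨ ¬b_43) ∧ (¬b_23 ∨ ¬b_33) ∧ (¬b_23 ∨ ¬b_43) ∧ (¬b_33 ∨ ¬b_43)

UNSATISFIABLE

Case b_11 = False:
Case b_12 = True:
(¬b_22) alone gives b_22 = False.
(¬b_32) alone gives b_32 = False.
(¬b_42) alone gives b_42 = False.
Case b_21 = True:
(¬b_31) alone gives b_31 = False.
(b_33) alone gives b_33 = True.
(¬b_41) alone gives b_41 = False.
(b_43) alone gives b_43 = True.
That conflicts with the unit clause (¬b_43).
That branch fails; take b_21 = False instead.
(b_23) alone gives b_23 = True.
(¬b_13) alone gives b_13 = False.
(¬b_33) alone gives b_33 = False.
(b_31) alone gives b_31 = True.
(¬b_41) alone gives b_41 = False.
(b_43) alone gives b_43 = True.
That conflicts with the unit clause (¬b_43).
Both values of b_21 lead to a conflict.
That branch fails; take b_12 = False instead.
(b_13) alone gives b_13 = True.
(¬b_23) alone gives b_23 = False.
(¬b_33) alone gives b_33 = False.
(¬b_43) alone gives b_43 = False.
Case b_21 = True:
(¬b_31) alone gives b_31 = False.
(b_32) alone gives b_32 = True.
(¬b_41) alone gives b_41 = False.
(b_42) alone gives b_42 = True.
That conflicts with the unit clause (¬b_42).
That branch fails; take b_21 = False instead.
(b_22) alone gives b_22 = True.
(¬b_32) alone gives b_32 = False.
(b_31) alone gives b_31 = True.
(¬b_41) alone gives b_41 = False.
(b_42) alone gives b_42 = True.
That conflicts with the unit clause (¬b_42).
Both values of b_21 lead to a conflict.
Both values of b_12 lead to a conflict.
That branch fails; take b_11 = True instead.
(¬b_21) alone gives b_21 = False.
(¬b_31) alone gives b_31 = False.
(¬b_41) alone gives b_41 = False.
Case b_22 = True:
(¬b_12) alone gives b_12 = False.
(¬b_32) alone gives b_32 = False.
(b_33) alone gives b_33 = True.
(¬b_42) alone gives b_42 = False.
(b_43) alone gives b_43 = True.
That conflicts with the unit clause (¬b_43).
That branch fails; take b_22 = False instead.
(b_23) alone gives b_23 = True.
(¬b_13) alone gives b_13 = False.
(¬b_33) alone gives b_33 = False.
(b_32) alone gives b_32 = True.
(¬b_12) alone gives b_12 = False.
(¬b_42) alone gives b_42 = False.
(b_43) alone gives b_43 = True.
That conflicts with the unit clause (¬b_43).
Both values of b_22 lead to a conflict.
Both values of b_11 lead to a conflict.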